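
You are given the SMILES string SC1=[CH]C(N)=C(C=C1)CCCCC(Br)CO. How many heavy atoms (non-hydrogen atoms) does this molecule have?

16

Every atom symbol written in the SMILES (organic subset) is one heavy atom; implicit H are not written.
Heavy atoms by element → Br:1, C:12, N:1, O:1, S:1.
Total: 16.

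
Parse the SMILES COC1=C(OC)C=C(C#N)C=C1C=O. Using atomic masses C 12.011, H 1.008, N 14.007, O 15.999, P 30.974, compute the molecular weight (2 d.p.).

First, the molecular formula is C10H9NO3 (counting implicit H from valence).
  C: 10 × 12.011 = 120.110
  H: 9 × 1.008 = 9.072
  N: 1 × 14.007 = 14.007
  O: 3 × 15.999 = 47.997
Sum: 10×12.011 + 9×1.008 + 1×14.007 + 3×15.999 = 191.186 → 191.19 g/mol.

191.19 g/mol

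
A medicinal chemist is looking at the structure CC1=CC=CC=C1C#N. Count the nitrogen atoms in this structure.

1

Scan the SMILES for N atoms (remember two-letter symbols like Cl and Br are single atoms).
Nitrogen count: 1.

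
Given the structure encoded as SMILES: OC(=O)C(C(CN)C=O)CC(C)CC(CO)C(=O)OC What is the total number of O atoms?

Scan the SMILES for O atoms (remember two-letter symbols like Cl and Br are single atoms).
Oxygen count: 6.

6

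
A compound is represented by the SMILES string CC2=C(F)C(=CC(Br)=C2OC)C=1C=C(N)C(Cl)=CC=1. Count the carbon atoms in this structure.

Count every carbon token in the SMILES (each C, including those in ring-closure positions and inside branches).
Carbon count: 14.

14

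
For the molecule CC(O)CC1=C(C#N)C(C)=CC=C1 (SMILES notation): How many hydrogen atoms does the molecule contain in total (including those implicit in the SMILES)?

13

Walk through each heavy atom and fill implicit hydrogens from standard valence (C 4, N 3, O 2, S 2, halogen 1):
  atom 1: C, bond orders sum to 1 (valence 4) → 3 H
  atom 2: C, bond orders sum to 3 (valence 4) → 1 H
  atom 3: O, bond orders sum to 1 (valence 2) → 1 H
  atom 4: C, bond orders sum to 2 (valence 4) → 2 H
  atom 5: C, bond orders sum to 4 (valence 4) → 0 H
  atom 6: C, bond orders sum to 4 (valence 4) → 0 H
  atom 7: C, bond orders sum to 4 (valence 4) → 0 H
  atom 8: N, bond orders sum to 3 (valence 3) → 0 H
  atom 9: C, bond orders sum to 4 (valence 4) → 0 H
  atom 10: C, bond orders sum to 1 (valence 4) → 3 H
  atom 11: C, bond orders sum to 3 (valence 4) → 1 H
  atom 12: C, bond orders sum to 3 (valence 4) → 1 H
  atom 13: C, bond orders sum to 3 (valence 4) → 1 H
Total hydrogens: 13.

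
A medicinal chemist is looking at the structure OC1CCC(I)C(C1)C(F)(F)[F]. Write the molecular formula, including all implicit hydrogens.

Walk through each heavy atom and fill implicit hydrogens from standard valence (C 4, N 3, O 2, S 2, halogen 1):
  atom 1: O, bond orders sum to 1 (valence 2) → 1 H
  atom 2: C, bond orders sum to 3 (valence 4) → 1 H
  atom 3: C, bond orders sum to 2 (valence 4) → 2 H
  atom 4: C, bond orders sum to 2 (valence 4) → 2 H
  atom 5: C, bond orders sum to 3 (valence 4) → 1 H
  atom 6: I (halogen, monovalent) → 0 H
  atom 7: C, bond orders sum to 3 (valence 4) → 1 H
  atom 8: C, bond orders sum to 2 (valence 4) → 2 H
  atom 9: C, bond orders sum to 4 (valence 4) → 0 H
  atom 10: F (halogen, monovalent) → 0 H
  atom 11: F (halogen, monovalent) → 0 H
  atom 12: F with explicit H count 0
Totals → C:7, H:10, F:3, I:1, O:1.

C7H10F3IO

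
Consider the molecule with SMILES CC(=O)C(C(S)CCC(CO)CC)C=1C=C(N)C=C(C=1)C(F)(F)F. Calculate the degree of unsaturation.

Degree of unsaturation = (number of rings) + (number of π bonds).
Ring closures in the SMILES: 1.
π bonds: 4 double bonds (each 1 DoU) → 4 DoU from unsaturation.
Total DoU = 1 + 4 = 5.

5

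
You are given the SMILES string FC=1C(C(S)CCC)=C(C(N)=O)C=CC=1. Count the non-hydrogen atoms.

Every atom symbol written in the SMILES (organic subset) is one heavy atom; implicit H are not written.
Heavy atoms by element → C:11, F:1, N:1, O:1, S:1.
Total: 15.

15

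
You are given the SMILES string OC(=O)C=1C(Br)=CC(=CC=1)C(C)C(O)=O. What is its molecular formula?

C10H9BrO4

Walk through each heavy atom and fill implicit hydrogens from standard valence (C 4, N 3, O 2, S 2, halogen 1):
  atom 1: O, bond orders sum to 1 (valence 2) → 1 H
  atom 2: C, bond orders sum to 4 (valence 4) → 0 H
  atom 3: O, bond orders sum to 2 (valence 2) → 0 H
  atom 4: C, bond orders sum to 4 (valence 4) → 0 H
  atom 5: C, bond orders sum to 4 (valence 4) → 0 H
  atom 6: Br (halogen, monovalent) → 0 H
  atom 7: C, bond orders sum to 3 (valence 4) → 1 H
  atom 8: C, bond orders sum to 4 (valence 4) → 0 H
  atom 9: C, bond orders sum to 3 (valence 4) → 1 H
  atom 10: C, bond orders sum to 3 (valence 4) → 1 H
  atom 11: C, bond orders sum to 3 (valence 4) → 1 H
  atom 12: C, bond orders sum to 1 (valence 4) → 3 H
  atom 13: C, bond orders sum to 4 (valence 4) → 0 H
  atom 14: O, bond orders sum to 1 (valence 2) → 1 H
  atom 15: O, bond orders sum to 2 (valence 2) → 0 H
Totals → C:10, H:9, Br:1, O:4.
In Hill order: C10H9BrO4.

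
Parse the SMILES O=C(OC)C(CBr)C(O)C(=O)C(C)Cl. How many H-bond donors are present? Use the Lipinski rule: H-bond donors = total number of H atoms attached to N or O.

1

Donors: find every N or O and count the H atoms it carries.
  atom 1 (O): bond orders sum to 2 → 0 H
  atom 3 (O): bond orders sum to 2 → 0 H
  atom 9 (O): bond orders sum to 1 → 1 H
  atom 11 (O): bond orders sum to 2 → 0 H
Lipinski HBD = 1.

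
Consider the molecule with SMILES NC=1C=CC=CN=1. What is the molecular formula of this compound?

C5H6N2

Walk through each heavy atom and fill implicit hydrogens from standard valence (C 4, N 3, O 2, S 2, halogen 1):
  atom 1: N, bond orders sum to 1 (valence 3) → 2 H
  atom 2: C, bond orders sum to 4 (valence 4) → 0 H
  atom 3: C, bond orders sum to 3 (valence 4) → 1 H
  atom 4: C, bond orders sum to 3 (valence 4) → 1 H
  atom 5: C, bond orders sum to 3 (valence 4) → 1 H
  atom 6: C, bond orders sum to 3 (valence 4) → 1 H
  atom 7: N, bond orders sum to 3 (valence 3) → 0 H
Totals → C:5, H:6, N:2.
In Hill order: C5H6N2.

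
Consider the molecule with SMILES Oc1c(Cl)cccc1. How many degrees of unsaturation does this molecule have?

Molecular formula: C6H5ClO.
DoU = (2C + 2 + N − H − X) / 2, where X is the halogen count and O/S are ignored.
    = (2·6 + 2 + 0 − 5 − 1) / 2 = 8 / 2 = 4.

4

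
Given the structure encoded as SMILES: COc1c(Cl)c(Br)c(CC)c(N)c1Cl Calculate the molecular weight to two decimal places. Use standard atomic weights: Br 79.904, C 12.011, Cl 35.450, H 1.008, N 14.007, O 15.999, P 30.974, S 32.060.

First, the molecular formula is C9H10BrCl2NO (counting implicit H from valence).
  Br: 1 × 79.904 = 79.904
  C: 9 × 12.011 = 108.099
  Cl: 2 × 35.450 = 70.900
  H: 10 × 1.008 = 10.080
  N: 1 × 14.007 = 14.007
  O: 1 × 15.999 = 15.999
Sum: 1×79.904 + 9×12.011 + 2×35.450 + 10×1.008 + 1×14.007 + 1×15.999 = 298.989 → 298.99 g/mol.

298.99 g/mol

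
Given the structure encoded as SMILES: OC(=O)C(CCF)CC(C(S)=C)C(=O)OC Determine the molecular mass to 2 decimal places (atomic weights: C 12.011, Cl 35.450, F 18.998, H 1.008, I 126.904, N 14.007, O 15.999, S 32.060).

First, the molecular formula is C10H15FO4S (counting implicit H from valence).
  C: 10 × 12.011 = 120.110
  F: 1 × 18.998 = 18.998
  H: 15 × 1.008 = 15.120
  O: 4 × 15.999 = 63.996
  S: 1 × 32.060 = 32.060
Sum: 10×12.011 + 1×18.998 + 15×1.008 + 4×15.999 + 1×32.060 = 250.284 → 250.28 g/mol.

250.28 g/mol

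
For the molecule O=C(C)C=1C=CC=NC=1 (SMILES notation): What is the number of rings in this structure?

In SMILES, each pair of matching ring-closure digits denotes one ring-closing bond; the number of such bonds equals the number of independent rings.
Ring-closure bonds here: 1.

1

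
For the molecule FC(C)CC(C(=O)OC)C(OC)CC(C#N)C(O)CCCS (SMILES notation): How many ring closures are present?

In SMILES, each pair of matching ring-closure digits denotes one ring-closing bond; the number of such bonds equals the number of independent rings.
Ring-closure bonds here: 0.

0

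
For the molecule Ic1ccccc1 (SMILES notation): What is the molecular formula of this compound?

Walk through each heavy atom and fill implicit hydrogens from standard valence (C 4, N 3, O 2, S 2, halogen 1); for lowercase aromatic atoms, an aromatic c carries 1 H when it has two neighbours and 0 H with three, and aromatic n carries 0 H:
  atom 1: I (halogen, monovalent) → 0 H
  atom 2: aromatic c, 3 neighbours → 0 H
  atom 3: aromatic c, 2 neighbours → 1 H
  atom 4: aromatic c, 2 neighbours → 1 H
  atom 5: aromatic c, 2 neighbours → 1 H
  atom 6: aromatic c, 2 neighbours → 1 H
  atom 7: aromatic c, 2 neighbours → 1 H
Totals → C:6, H:5, I:1.

C6H5I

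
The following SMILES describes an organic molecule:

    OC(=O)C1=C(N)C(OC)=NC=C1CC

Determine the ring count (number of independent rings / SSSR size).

1

In SMILES, each pair of matching ring-closure digits denotes one ring-closing bond; the number of such bonds equals the number of independent rings.
Ring-closure bonds here: 1.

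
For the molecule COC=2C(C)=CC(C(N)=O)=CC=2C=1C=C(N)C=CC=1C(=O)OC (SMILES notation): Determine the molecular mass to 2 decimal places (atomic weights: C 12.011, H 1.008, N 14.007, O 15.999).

First, the molecular formula is C17H18N2O4 (counting implicit H from valence).
  C: 17 × 12.011 = 204.187
  H: 18 × 1.008 = 18.144
  N: 2 × 14.007 = 28.014
  O: 4 × 15.999 = 63.996
Sum: 17×12.011 + 18×1.008 + 2×14.007 + 4×15.999 = 314.341 → 314.34 g/mol.

314.34 g/mol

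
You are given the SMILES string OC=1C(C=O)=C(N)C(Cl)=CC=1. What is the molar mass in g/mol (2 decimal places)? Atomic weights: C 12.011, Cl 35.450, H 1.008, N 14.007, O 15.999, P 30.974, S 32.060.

First, the molecular formula is C7H6ClNO2 (counting implicit H from valence).
  C: 7 × 12.011 = 84.077
  Cl: 1 × 35.450 = 35.450
  H: 6 × 1.008 = 6.048
  N: 1 × 14.007 = 14.007
  O: 2 × 15.999 = 31.998
Sum: 7×12.011 + 1×35.450 + 6×1.008 + 1×14.007 + 2×15.999 = 171.580 → 171.58 g/mol.

171.58 g/mol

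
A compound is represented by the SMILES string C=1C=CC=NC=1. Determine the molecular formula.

C5H5N

Walk through each heavy atom and fill implicit hydrogens from standard valence (C 4, N 3, O 2, S 2, halogen 1):
  atom 1: C, bond orders sum to 3 (valence 4) → 1 H
  atom 2: C, bond orders sum to 3 (valence 4) → 1 H
  atom 3: C, bond orders sum to 3 (valence 4) → 1 H
  atom 4: C, bond orders sum to 3 (valence 4) → 1 H
  atom 5: N, bond orders sum to 3 (valence 3) → 0 H
  atom 6: C, bond orders sum to 3 (valence 4) → 1 H
Totals → C:5, H:5, N:1.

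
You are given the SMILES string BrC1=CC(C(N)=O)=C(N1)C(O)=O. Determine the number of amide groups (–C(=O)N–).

The amide motif appears at heavy-atom position 5 in the SMILES.
Other groups present: 1 carboxylic acid.
Amide count: 1.

1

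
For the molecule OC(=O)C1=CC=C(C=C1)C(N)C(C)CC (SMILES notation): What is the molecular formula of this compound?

Walk through each heavy atom and fill implicit hydrogens from standard valence (C 4, N 3, O 2, S 2, halogen 1):
  atom 1: O, bond orders sum to 1 (valence 2) → 1 H
  atom 2: C, bond orders sum to 4 (valence 4) → 0 H
  atom 3: O, bond orders sum to 2 (valence 2) → 0 H
  atom 4: C, bond orders sum to 4 (valence 4) → 0 H
  atom 5: C, bond orders sum to 3 (valence 4) → 1 H
  atom 6: C, bond orders sum to 3 (valence 4) → 1 H
  atom 7: C, bond orders sum to 4 (valence 4) → 0 H
  atom 8: C, bond orders sum to 3 (valence 4) → 1 H
  atom 9: C, bond orders sum to 3 (valence 4) → 1 H
  atom 10: C, bond orders sum to 3 (valence 4) → 1 H
  atom 11: N, bond orders sum to 1 (valence 3) → 2 H
  atom 12: C, bond orders sum to 3 (valence 4) → 1 H
  atom 13: C, bond orders sum to 1 (valence 4) → 3 H
  atom 14: C, bond orders sum to 2 (valence 4) → 2 H
  atom 15: C, bond orders sum to 1 (valence 4) → 3 H
Totals → C:12, H:17, N:1, O:2.
In Hill order: C12H17NO2.

C12H17NO2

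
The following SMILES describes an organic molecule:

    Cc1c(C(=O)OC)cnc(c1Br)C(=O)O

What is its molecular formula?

C9H8BrNO4

Walk through each heavy atom and fill implicit hydrogens from standard valence (C 4, N 3, O 2, S 2, halogen 1); for lowercase aromatic atoms, an aromatic c carries 1 H when it has two neighbours and 0 H with three, and aromatic n carries 0 H:
  atom 1: C, bond orders sum to 1 (valence 4) → 3 H
  atom 2: aromatic c, 3 neighbours → 0 H
  atom 3: aromatic c, 3 neighbours → 0 H
  atom 4: C, bond orders sum to 4 (valence 4) → 0 H
  atom 5: O, bond orders sum to 2 (valence 2) → 0 H
  atom 6: O, bond orders sum to 2 (valence 2) → 0 H
  atom 7: C, bond orders sum to 1 (valence 4) → 3 H
  atom 8: aromatic c, 2 neighbours → 1 H
  atom 9: aromatic n, 2 neighbours → 0 H
  atom 10: aromatic c, 3 neighbours → 0 H
  atom 11: aromatic c, 3 neighbours → 0 H
  atom 12: Br (halogen, monovalent) → 0 H
  atom 13: C, bond orders sum to 4 (valence 4) → 0 H
  atom 14: O, bond orders sum to 2 (valence 2) → 0 H
  atom 15: O, bond orders sum to 1 (valence 2) → 1 H
Totals → C:9, H:8, Br:1, N:1, O:4.
In Hill order: C9H8BrNO4.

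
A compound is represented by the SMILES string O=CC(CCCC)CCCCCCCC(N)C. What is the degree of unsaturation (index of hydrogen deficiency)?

Degree of unsaturation = (number of rings) + (number of π bonds).
Ring closures in the SMILES: 0.
π bonds: 1 double bond (each 1 DoU) → 1 DoU from unsaturation.
Total DoU = 0 + 1 = 1.

1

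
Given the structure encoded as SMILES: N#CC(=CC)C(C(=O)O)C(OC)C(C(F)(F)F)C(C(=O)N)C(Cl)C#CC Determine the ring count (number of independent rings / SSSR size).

0

In SMILES, each pair of matching ring-closure digits denotes one ring-closing bond; the number of such bonds equals the number of independent rings.
Ring-closure bonds here: 0.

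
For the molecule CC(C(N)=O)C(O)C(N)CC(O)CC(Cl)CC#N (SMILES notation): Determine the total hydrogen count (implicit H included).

Walk through each heavy atom and fill implicit hydrogens from standard valence (C 4, N 3, O 2, S 2, halogen 1):
  atom 1: C, bond orders sum to 1 (valence 4) → 3 H
  atom 2: C, bond orders sum to 3 (valence 4) → 1 H
  atom 3: C, bond orders sum to 4 (valence 4) → 0 H
  atom 4: N, bond orders sum to 1 (valence 3) → 2 H
  atom 5: O, bond orders sum to 2 (valence 2) → 0 H
  atom 6: C, bond orders sum to 3 (valence 4) → 1 H
  atom 7: O, bond orders sum to 1 (valence 2) → 1 H
  atom 8: C, bond orders sum to 3 (valence 4) → 1 H
  atom 9: N, bond orders sum to 1 (valence 3) → 2 H
  atom 10: C, bond orders sum to 2 (valence 4) → 2 H
  atom 11: C, bond orders sum to 3 (valence 4) → 1 H
  atom 12: O, bond orders sum to 1 (valence 2) → 1 H
  atom 13: C, bond orders sum to 2 (valence 4) → 2 H
  atom 14: C, bond orders sum to 3 (valence 4) → 1 H
  atom 15: Cl (halogen, monovalent) → 0 H
  atom 16: C, bond orders sum to 2 (valence 4) → 2 H
  atom 17: C, bond orders sum to 4 (valence 4) → 0 H
  atom 18: N, bond orders sum to 3 (valence 3) → 0 H
Total hydrogens: 20.

20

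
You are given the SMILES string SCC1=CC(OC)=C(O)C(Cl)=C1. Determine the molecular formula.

Walk through each heavy atom and fill implicit hydrogens from standard valence (C 4, N 3, O 2, S 2, halogen 1):
  atom 1: S, bond orders sum to 1 (valence 2) → 1 H
  atom 2: C, bond orders sum to 2 (valence 4) → 2 H
  atom 3: C, bond orders sum to 4 (valence 4) → 0 H
  atom 4: C, bond orders sum to 3 (valence 4) → 1 H
  atom 5: C, bond orders sum to 4 (valence 4) → 0 H
  atom 6: O, bond orders sum to 2 (valence 2) → 0 H
  atom 7: C, bond orders sum to 1 (valence 4) → 3 H
  atom 8: C, bond orders sum to 4 (valence 4) → 0 H
  atom 9: O, bond orders sum to 1 (valence 2) → 1 H
  atom 10: C, bond orders sum to 4 (valence 4) → 0 H
  atom 11: Cl (halogen, monovalent) → 0 H
  atom 12: C, bond orders sum to 3 (valence 4) → 1 H
Totals → C:8, H:9, Cl:1, O:2, S:1.

C8H9ClO2S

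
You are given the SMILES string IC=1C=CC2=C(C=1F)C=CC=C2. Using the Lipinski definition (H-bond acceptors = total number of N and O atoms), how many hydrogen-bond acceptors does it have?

0

N atoms: 0; O atoms: 0.
Lipinski HBA = 0 + 0 = 0.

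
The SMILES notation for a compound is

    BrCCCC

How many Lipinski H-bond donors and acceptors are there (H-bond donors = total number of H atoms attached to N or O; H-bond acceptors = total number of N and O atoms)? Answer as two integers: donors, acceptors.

0, 0

Donors: find every N or O and count the H atoms it carries.
  (no N or O atoms present)
Lipinski HBD = 0.
Acceptors: N atoms = 0, O atoms = 0 → HBA = 0.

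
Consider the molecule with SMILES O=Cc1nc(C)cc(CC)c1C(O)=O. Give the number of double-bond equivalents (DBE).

6

Molecular formula: C10H11NO3.
DoU = (2C + 2 + N − H − X) / 2, where X is the halogen count and O/S are ignored.
    = (2·10 + 2 + 1 − 11 − 0) / 2 = 12 / 2 = 6.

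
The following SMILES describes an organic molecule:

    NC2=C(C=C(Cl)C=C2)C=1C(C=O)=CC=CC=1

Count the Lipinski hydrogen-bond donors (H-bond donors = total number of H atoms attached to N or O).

2

Donors: find every N or O and count the H atoms it carries.
  atom 1 (N): bond orders sum to 1 → 2 H
  atom 12 (O): bond orders sum to 2 → 0 H
Lipinski HBD = 2.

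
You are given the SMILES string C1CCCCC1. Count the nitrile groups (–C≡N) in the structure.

0

Scan the SMILES for the nitrile motif — none present.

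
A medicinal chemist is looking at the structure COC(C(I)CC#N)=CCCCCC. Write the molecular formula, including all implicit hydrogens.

Walk through each heavy atom and fill implicit hydrogens from standard valence (C 4, N 3, O 2, S 2, halogen 1):
  atom 1: C, bond orders sum to 1 (valence 4) → 3 H
  atom 2: O, bond orders sum to 2 (valence 2) → 0 H
  atom 3: C, bond orders sum to 4 (valence 4) → 0 H
  atom 4: C, bond orders sum to 3 (valence 4) → 1 H
  atom 5: I (halogen, monovalent) → 0 H
  atom 6: C, bond orders sum to 2 (valence 4) → 2 H
  atom 7: C, bond orders sum to 4 (valence 4) → 0 H
  atom 8: N, bond orders sum to 3 (valence 3) → 0 H
  atom 9: C, bond orders sum to 3 (valence 4) → 1 H
  atom 10: C, bond orders sum to 2 (valence 4) → 2 H
  atom 11: C, bond orders sum to 2 (valence 4) → 2 H
  atom 12: C, bond orders sum to 2 (valence 4) → 2 H
  atom 13: C, bond orders sum to 2 (valence 4) → 2 H
  atom 14: C, bond orders sum to 1 (valence 4) → 3 H
Totals → C:11, H:18, I:1, N:1, O:1.

C11H18INO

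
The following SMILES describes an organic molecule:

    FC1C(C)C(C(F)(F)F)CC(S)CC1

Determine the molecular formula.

Walk through each heavy atom and fill implicit hydrogens from standard valence (C 4, N 3, O 2, S 2, halogen 1):
  atom 1: F (halogen, monovalent) → 0 H
  atom 2: C, bond orders sum to 3 (valence 4) → 1 H
  atom 3: C, bond orders sum to 3 (valence 4) → 1 H
  atom 4: C, bond orders sum to 1 (valence 4) → 3 H
  atom 5: C, bond orders sum to 3 (valence 4) → 1 H
  atom 6: C, bond orders sum to 4 (valence 4) → 0 H
  atom 7: F (halogen, monovalent) → 0 H
  atom 8: F (halogen, monovalent) → 0 H
  atom 9: F (halogen, monovalent) → 0 H
  atom 10: C, bond orders sum to 2 (valence 4) → 2 H
  atom 11: C, bond orders sum to 3 (valence 4) → 1 H
  atom 12: S, bond orders sum to 1 (valence 2) → 1 H
  atom 13: C, bond orders sum to 2 (valence 4) → 2 H
  atom 14: C, bond orders sum to 2 (valence 4) → 2 H
Totals → C:9, H:14, F:4, S:1.

C9H14F4S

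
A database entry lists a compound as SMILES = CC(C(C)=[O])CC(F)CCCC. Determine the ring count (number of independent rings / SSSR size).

In SMILES, each pair of matching ring-closure digits denotes one ring-closing bond; the number of such bonds equals the number of independent rings.
Ring-closure bonds here: 0.

0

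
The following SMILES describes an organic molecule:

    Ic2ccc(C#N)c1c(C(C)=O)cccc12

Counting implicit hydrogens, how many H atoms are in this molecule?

8

Walk through each heavy atom and fill implicit hydrogens from standard valence (C 4, N 3, O 2, S 2, halogen 1); for lowercase aromatic atoms, an aromatic c carries 1 H when it has two neighbours and 0 H with three, and aromatic n carries 0 H:
  atom 1: I (halogen, monovalent) → 0 H
  atom 2: aromatic c, 3 neighbours → 0 H
  atom 3: aromatic c, 2 neighbours → 1 H
  atom 4: aromatic c, 2 neighbours → 1 H
  atom 5: aromatic c, 3 neighbours → 0 H
  atom 6: C, bond orders sum to 4 (valence 4) → 0 H
  atom 7: N, bond orders sum to 3 (valence 3) → 0 H
  atom 8: aromatic c, 3 neighbours → 0 H
  atom 9: aromatic c, 3 neighbours → 0 H
  atom 10: C, bond orders sum to 4 (valence 4) → 0 H
  atom 11: C, bond orders sum to 1 (valence 4) → 3 H
  atom 12: O, bond orders sum to 2 (valence 2) → 0 H
  atom 13: aromatic c, 2 neighbours → 1 H
  atom 14: aromatic c, 2 neighbours → 1 H
  atom 15: aromatic c, 2 neighbours → 1 H
  atom 16: aromatic c, 3 neighbours → 0 H
Total hydrogens: 8.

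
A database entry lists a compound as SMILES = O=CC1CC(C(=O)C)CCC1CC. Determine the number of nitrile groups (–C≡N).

0

Scan the SMILES for the nitrile motif — none present.
Groups that are present: 1 aldehyde, 1 ketone.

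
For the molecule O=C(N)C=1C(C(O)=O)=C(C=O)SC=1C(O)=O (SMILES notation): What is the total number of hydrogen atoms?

5

Walk through each heavy atom and fill implicit hydrogens from standard valence (C 4, N 3, O 2, S 2, halogen 1):
  atom 1: O, bond orders sum to 2 (valence 2) → 0 H
  atom 2: C, bond orders sum to 4 (valence 4) → 0 H
  atom 3: N, bond orders sum to 1 (valence 3) → 2 H
  atom 4: C, bond orders sum to 4 (valence 4) → 0 H
  atom 5: C, bond orders sum to 4 (valence 4) → 0 H
  atom 6: C, bond orders sum to 4 (valence 4) → 0 H
  atom 7: O, bond orders sum to 1 (valence 2) → 1 H
  atom 8: O, bond orders sum to 2 (valence 2) → 0 H
  atom 9: C, bond orders sum to 4 (valence 4) → 0 H
  atom 10: C, bond orders sum to 3 (valence 4) → 1 H
  atom 11: O, bond orders sum to 2 (valence 2) → 0 H
  atom 12: S, bond orders sum to 2 (valence 2) → 0 H
  atom 13: C, bond orders sum to 4 (valence 4) → 0 H
  atom 14: C, bond orders sum to 4 (valence 4) → 0 H
  atom 15: O, bond orders sum to 1 (valence 2) → 1 H
  atom 16: O, bond orders sum to 2 (valence 2) → 0 H
Total hydrogens: 5.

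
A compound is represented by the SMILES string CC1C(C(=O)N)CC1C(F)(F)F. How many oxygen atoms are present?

Scan the SMILES for O atoms (remember two-letter symbols like Cl and Br are single atoms).
Oxygen count: 1.

1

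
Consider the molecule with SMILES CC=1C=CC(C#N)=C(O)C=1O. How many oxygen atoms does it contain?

Scan the SMILES for O atoms (remember two-letter symbols like Cl and Br are single atoms).
Oxygen count: 2.

2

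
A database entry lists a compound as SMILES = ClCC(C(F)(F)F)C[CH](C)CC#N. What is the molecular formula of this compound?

Walk through each heavy atom and fill implicit hydrogens from standard valence (C 4, N 3, O 2, S 2, halogen 1):
  atom 1: Cl (halogen, monovalent) → 0 H
  atom 2: C, bond orders sum to 2 (valence 4) → 2 H
  atom 3: C, bond orders sum to 3 (valence 4) → 1 H
  atom 4: C, bond orders sum to 4 (valence 4) → 0 H
  atom 5: F (halogen, monovalent) → 0 H
  atom 6: F (halogen, monovalent) → 0 H
  atom 7: F (halogen, monovalent) → 0 H
  atom 8: C, bond orders sum to 2 (valence 4) → 2 H
  atom 9: C with explicit H count 1
  atom 10: C, bond orders sum to 1 (valence 4) → 3 H
  atom 11: C, bond orders sum to 2 (valence 4) → 2 H
  atom 12: C, bond orders sum to 4 (valence 4) → 0 H
  atom 13: N, bond orders sum to 3 (valence 3) → 0 H
Totals → C:8, H:11, Cl:1, F:3, N:1.
In Hill order: C8H11ClF3N.

C8H11ClF3N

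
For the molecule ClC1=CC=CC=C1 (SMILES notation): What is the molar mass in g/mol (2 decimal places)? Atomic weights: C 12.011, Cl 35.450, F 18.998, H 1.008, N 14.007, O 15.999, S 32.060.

First, the molecular formula is C6H5Cl (counting implicit H from valence).
  C: 6 × 12.011 = 72.066
  Cl: 1 × 35.450 = 35.450
  H: 5 × 1.008 = 5.040
Sum: 6×12.011 + 1×35.450 + 5×1.008 = 112.556 → 112.56 g/mol.

112.56 g/mol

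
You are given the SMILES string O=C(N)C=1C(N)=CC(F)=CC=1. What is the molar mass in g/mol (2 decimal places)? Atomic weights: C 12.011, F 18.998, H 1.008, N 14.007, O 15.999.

154.14 g/mol

First, the molecular formula is C7H7FN2O (counting implicit H from valence).
  C: 7 × 12.011 = 84.077
  F: 1 × 18.998 = 18.998
  H: 7 × 1.008 = 7.056
  N: 2 × 14.007 = 28.014
  O: 1 × 15.999 = 15.999
Sum: 7×12.011 + 1×18.998 + 7×1.008 + 2×14.007 + 1×15.999 = 154.144 → 154.14 g/mol.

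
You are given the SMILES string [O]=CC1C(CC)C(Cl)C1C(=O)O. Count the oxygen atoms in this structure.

3

Scan the SMILES for O atoms (remember two-letter symbols like Cl and Br are single atoms).
Oxygen count: 3.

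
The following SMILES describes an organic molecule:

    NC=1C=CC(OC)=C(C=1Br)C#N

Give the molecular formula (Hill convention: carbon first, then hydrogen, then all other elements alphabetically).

Walk through each heavy atom and fill implicit hydrogens from standard valence (C 4, N 3, O 2, S 2, halogen 1):
  atom 1: N, bond orders sum to 1 (valence 3) → 2 H
  atom 2: C, bond orders sum to 4 (valence 4) → 0 H
  atom 3: C, bond orders sum to 3 (valence 4) → 1 H
  atom 4: C, bond orders sum to 3 (valence 4) → 1 H
  atom 5: C, bond orders sum to 4 (valence 4) → 0 H
  atom 6: O, bond orders sum to 2 (valence 2) → 0 H
  atom 7: C, bond orders sum to 1 (valence 4) → 3 H
  atom 8: C, bond orders sum to 4 (valence 4) → 0 H
  atom 9: C, bond orders sum to 4 (valence 4) → 0 H
  atom 10: Br (halogen, monovalent) → 0 H
  atom 11: C, bond orders sum to 4 (valence 4) → 0 H
  atom 12: N, bond orders sum to 3 (valence 3) → 0 H
Totals → C:8, H:7, Br:1, N:2, O:1.
In Hill order: C8H7BrN2O.

C8H7BrN2O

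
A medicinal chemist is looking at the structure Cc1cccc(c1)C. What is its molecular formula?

C8H10

Walk through each heavy atom and fill implicit hydrogens from standard valence (C 4, N 3, O 2, S 2, halogen 1); for lowercase aromatic atoms, an aromatic c carries 1 H when it has two neighbours and 0 H with three, and aromatic n carries 0 H:
  atom 1: C, bond orders sum to 1 (valence 4) → 3 H
  atom 2: aromatic c, 3 neighbours → 0 H
  atom 3: aromatic c, 2 neighbours → 1 H
  atom 4: aromatic c, 2 neighbours → 1 H
  atom 5: aromatic c, 2 neighbours → 1 H
  atom 6: aromatic c, 3 neighbours → 0 H
  atom 7: aromatic c, 2 neighbours → 1 H
  atom 8: C, bond orders sum to 1 (valence 4) → 3 H
Totals → C:8, H:10.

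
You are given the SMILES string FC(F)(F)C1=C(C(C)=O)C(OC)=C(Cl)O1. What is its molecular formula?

Walk through each heavy atom and fill implicit hydrogens from standard valence (C 4, N 3, O 2, S 2, halogen 1):
  atom 1: F (halogen, monovalent) → 0 H
  atom 2: C, bond orders sum to 4 (valence 4) → 0 H
  atom 3: F (halogen, monovalent) → 0 H
  atom 4: F (halogen, monovalent) → 0 H
  atom 5: C, bond orders sum to 4 (valence 4) → 0 H
  atom 6: C, bond orders sum to 4 (valence 4) → 0 H
  atom 7: C, bond orders sum to 4 (valence 4) → 0 H
  atom 8: C, bond orders sum to 1 (valence 4) → 3 H
  atom 9: O, bond orders sum to 2 (valence 2) → 0 H
  atom 10: C, bond orders sum to 4 (valence 4) → 0 H
  atom 11: O, bond orders sum to 2 (valence 2) → 0 H
  atom 12: C, bond orders sum to 1 (valence 4) → 3 H
  atom 13: C, bond orders sum to 4 (valence 4) → 0 H
  atom 14: Cl (halogen, monovalent) → 0 H
  atom 15: O, bond orders sum to 2 (valence 2) → 0 H
Totals → C:8, H:6, Cl:1, F:3, O:3.
In Hill order: C8H6ClF3O3.

C8H6ClF3O3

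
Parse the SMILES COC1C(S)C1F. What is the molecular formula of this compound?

C4H7FOS

Walk through each heavy atom and fill implicit hydrogens from standard valence (C 4, N 3, O 2, S 2, halogen 1):
  atom 1: C, bond orders sum to 1 (valence 4) → 3 H
  atom 2: O, bond orders sum to 2 (valence 2) → 0 H
  atom 3: C, bond orders sum to 3 (valence 4) → 1 H
  atom 4: C, bond orders sum to 3 (valence 4) → 1 H
  atom 5: S, bond orders sum to 1 (valence 2) → 1 H
  atom 6: C, bond orders sum to 3 (valence 4) → 1 H
  atom 7: F (halogen, monovalent) → 0 H
Totals → C:4, H:7, F:1, O:1, S:1.
In Hill order: C4H7FOS.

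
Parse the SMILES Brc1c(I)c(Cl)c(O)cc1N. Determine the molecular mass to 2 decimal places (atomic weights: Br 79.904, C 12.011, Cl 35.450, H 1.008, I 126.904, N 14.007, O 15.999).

First, the molecular formula is C6H4BrClINO (counting implicit H from valence).
  Br: 1 × 79.904 = 79.904
  C: 6 × 12.011 = 72.066
  Cl: 1 × 35.450 = 35.450
  H: 4 × 1.008 = 4.032
  I: 1 × 126.904 = 126.904
  N: 1 × 14.007 = 14.007
  O: 1 × 15.999 = 15.999
Sum: 1×79.904 + 6×12.011 + 1×35.450 + 4×1.008 + 1×126.904 + 1×14.007 + 1×15.999 = 348.362 → 348.36 g/mol.

348.36 g/mol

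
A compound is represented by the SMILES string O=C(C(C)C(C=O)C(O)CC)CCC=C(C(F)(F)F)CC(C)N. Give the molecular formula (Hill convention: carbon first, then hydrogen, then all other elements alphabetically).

Walk through each heavy atom and fill implicit hydrogens from standard valence (C 4, N 3, O 2, S 2, halogen 1):
  atom 1: O, bond orders sum to 2 (valence 2) → 0 H
  atom 2: C, bond orders sum to 4 (valence 4) → 0 H
  atom 3: C, bond orders sum to 3 (valence 4) → 1 H
  atom 4: C, bond orders sum to 1 (valence 4) → 3 H
  atom 5: C, bond orders sum to 3 (valence 4) → 1 H
  atom 6: C, bond orders sum to 3 (valence 4) → 1 H
  atom 7: O, bond orders sum to 2 (valence 2) → 0 H
  atom 8: C, bond orders sum to 3 (valence 4) → 1 H
  atom 9: O, bond orders sum to 1 (valence 2) → 1 H
  atom 10: C, bond orders sum to 2 (valence 4) → 2 H
  atom 11: C, bond orders sum to 1 (valence 4) → 3 H
  atom 12: C, bond orders sum to 2 (valence 4) → 2 H
  atom 13: C, bond orders sum to 2 (valence 4) → 2 H
  atom 14: C, bond orders sum to 3 (valence 4) → 1 H
  atom 15: C, bond orders sum to 4 (valence 4) → 0 H
  atom 16: C, bond orders sum to 4 (valence 4) → 0 H
  atom 17: F (halogen, monovalent) → 0 H
  atom 18: F (halogen, monovalent) → 0 H
  atom 19: F (halogen, monovalent) → 0 H
  atom 20: C, bond orders sum to 2 (valence 4) → 2 H
  atom 21: C, bond orders sum to 3 (valence 4) → 1 H
  atom 22: C, bond orders sum to 1 (valence 4) → 3 H
  atom 23: N, bond orders sum to 1 (valence 3) → 2 H
Totals → C:16, H:26, F:3, N:1, O:3.

C16H26F3NO3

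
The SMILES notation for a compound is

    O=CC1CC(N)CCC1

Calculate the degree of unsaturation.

2

Degree of unsaturation = (number of rings) + (number of π bonds).
Ring closures in the SMILES: 1.
π bonds: 1 double bond (each 1 DoU) → 1 DoU from unsaturation.
Total DoU = 1 + 1 = 2.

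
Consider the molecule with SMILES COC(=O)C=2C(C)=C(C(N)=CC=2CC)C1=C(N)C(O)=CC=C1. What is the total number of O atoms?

3

Scan the SMILES for O atoms (remember two-letter symbols like Cl and Br are single atoms).
Oxygen count: 3.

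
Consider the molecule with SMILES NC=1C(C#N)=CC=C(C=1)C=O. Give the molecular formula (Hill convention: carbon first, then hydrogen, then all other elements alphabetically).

Walk through each heavy atom and fill implicit hydrogens from standard valence (C 4, N 3, O 2, S 2, halogen 1):
  atom 1: N, bond orders sum to 1 (valence 3) → 2 H
  atom 2: C, bond orders sum to 4 (valence 4) → 0 H
  atom 3: C, bond orders sum to 4 (valence 4) → 0 H
  atom 4: C, bond orders sum to 4 (valence 4) → 0 H
  atom 5: N, bond orders sum to 3 (valence 3) → 0 H
  atom 6: C, bond orders sum to 3 (valence 4) → 1 H
  atom 7: C, bond orders sum to 3 (valence 4) → 1 H
  atom 8: C, bond orders sum to 4 (valence 4) → 0 H
  atom 9: C, bond orders sum to 3 (valence 4) → 1 H
  atom 10: C, bond orders sum to 3 (valence 4) → 1 H
  atom 11: O, bond orders sum to 2 (valence 2) → 0 H
Totals → C:8, H:6, N:2, O:1.

C8H6N2O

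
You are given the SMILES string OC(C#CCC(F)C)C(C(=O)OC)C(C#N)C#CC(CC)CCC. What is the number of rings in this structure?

In SMILES, each pair of matching ring-closure digits denotes one ring-closing bond; the number of such bonds equals the number of independent rings.
Ring-closure bonds here: 0.

0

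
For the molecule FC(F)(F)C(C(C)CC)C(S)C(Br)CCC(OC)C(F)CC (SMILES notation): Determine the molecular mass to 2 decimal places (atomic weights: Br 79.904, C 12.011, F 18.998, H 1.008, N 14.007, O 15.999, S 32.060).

First, the molecular formula is C15H27BrF4OS (counting implicit H from valence).
  Br: 1 × 79.904 = 79.904
  C: 15 × 12.011 = 180.165
  F: 4 × 18.998 = 75.992
  H: 27 × 1.008 = 27.216
  O: 1 × 15.999 = 15.999
  S: 1 × 32.060 = 32.060
Sum: 1×79.904 + 15×12.011 + 4×18.998 + 27×1.008 + 1×15.999 + 1×32.060 = 411.336 → 411.34 g/mol.

411.34 g/mol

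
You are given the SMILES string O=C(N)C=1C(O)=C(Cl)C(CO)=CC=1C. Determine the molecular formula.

Walk through each heavy atom and fill implicit hydrogens from standard valence (C 4, N 3, O 2, S 2, halogen 1):
  atom 1: O, bond orders sum to 2 (valence 2) → 0 H
  atom 2: C, bond orders sum to 4 (valence 4) → 0 H
  atom 3: N, bond orders sum to 1 (valence 3) → 2 H
  atom 4: C, bond orders sum to 4 (valence 4) → 0 H
  atom 5: C, bond orders sum to 4 (valence 4) → 0 H
  atom 6: O, bond orders sum to 1 (valence 2) → 1 H
  atom 7: C, bond orders sum to 4 (valence 4) → 0 H
  atom 8: Cl (halogen, monovalent) → 0 H
  atom 9: C, bond orders sum to 4 (valence 4) → 0 H
  atom 10: C, bond orders sum to 2 (valence 4) → 2 H
  atom 11: O, bond orders sum to 1 (valence 2) → 1 H
  atom 12: C, bond orders sum to 3 (valence 4) → 1 H
  atom 13: C, bond orders sum to 4 (valence 4) → 0 H
  atom 14: C, bond orders sum to 1 (valence 4) → 3 H
Totals → C:9, H:10, Cl:1, N:1, O:3.
In Hill order: C9H10ClNO3.

C9H10ClNO3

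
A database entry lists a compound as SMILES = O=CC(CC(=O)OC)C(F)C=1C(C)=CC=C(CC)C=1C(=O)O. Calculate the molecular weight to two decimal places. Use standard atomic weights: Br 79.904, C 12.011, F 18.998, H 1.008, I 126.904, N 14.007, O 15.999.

First, the molecular formula is C16H19FO5 (counting implicit H from valence).
  C: 16 × 12.011 = 192.176
  F: 1 × 18.998 = 18.998
  H: 19 × 1.008 = 19.152
  O: 5 × 15.999 = 79.995
Sum: 16×12.011 + 1×18.998 + 19×1.008 + 5×15.999 = 310.321 → 310.32 g/mol.

310.32 g/mol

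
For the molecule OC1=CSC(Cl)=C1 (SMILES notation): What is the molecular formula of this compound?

C4H3ClOS

Walk through each heavy atom and fill implicit hydrogens from standard valence (C 4, N 3, O 2, S 2, halogen 1):
  atom 1: O, bond orders sum to 1 (valence 2) → 1 H
  atom 2: C, bond orders sum to 4 (valence 4) → 0 H
  atom 3: C, bond orders sum to 3 (valence 4) → 1 H
  atom 4: S, bond orders sum to 2 (valence 2) → 0 H
  atom 5: C, bond orders sum to 4 (valence 4) → 0 H
  atom 6: Cl (halogen, monovalent) → 0 H
  atom 7: C, bond orders sum to 3 (valence 4) → 1 H
Totals → C:4, H:3, Cl:1, O:1, S:1.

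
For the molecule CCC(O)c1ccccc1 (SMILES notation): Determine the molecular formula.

C9H12O

Walk through each heavy atom and fill implicit hydrogens from standard valence (C 4, N 3, O 2, S 2, halogen 1); for lowercase aromatic atoms, an aromatic c carries 1 H when it has two neighbours and 0 H with three, and aromatic n carries 0 H:
  atom 1: C, bond orders sum to 1 (valence 4) → 3 H
  atom 2: C, bond orders sum to 2 (valence 4) → 2 H
  atom 3: C, bond orders sum to 3 (valence 4) → 1 H
  atom 4: O, bond orders sum to 1 (valence 2) → 1 H
  atom 5: aromatic c, 3 neighbours → 0 H
  atom 6: aromatic c, 2 neighbours → 1 H
  atom 7: aromatic c, 2 neighbours → 1 H
  atom 8: aromatic c, 2 neighbours → 1 H
  atom 9: aromatic c, 2 neighbours → 1 H
  atom 10: aromatic c, 2 neighbours → 1 H
Totals → C:9, H:12, O:1.
In Hill order: C9H12O.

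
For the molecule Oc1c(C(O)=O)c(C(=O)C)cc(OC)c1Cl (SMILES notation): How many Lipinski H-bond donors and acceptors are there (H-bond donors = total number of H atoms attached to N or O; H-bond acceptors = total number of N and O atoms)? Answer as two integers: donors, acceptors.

Donors: find every N or O and count the H atoms it carries.
  atom 1 (O): bond orders sum to 1 → 1 H
  atom 5 (O): bond orders sum to 1 → 1 H
  atom 6 (O): bond orders sum to 2 → 0 H
  atom 9 (O): bond orders sum to 2 → 0 H
  atom 13 (O): bond orders sum to 2 → 0 H
Lipinski HBD = 2.
Acceptors: N atoms = 0, O atoms = 5 → HBA = 5.

2, 5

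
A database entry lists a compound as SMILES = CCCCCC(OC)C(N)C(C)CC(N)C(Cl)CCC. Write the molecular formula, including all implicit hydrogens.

Walk through each heavy atom and fill implicit hydrogens from standard valence (C 4, N 3, O 2, S 2, halogen 1):
  atom 1: C, bond orders sum to 1 (valence 4) → 3 H
  atom 2: C, bond orders sum to 2 (valence 4) → 2 H
  atom 3: C, bond orders sum to 2 (valence 4) → 2 H
  atom 4: C, bond orders sum to 2 (valence 4) → 2 H
  atom 5: C, bond orders sum to 2 (valence 4) → 2 H
  atom 6: C, bond orders sum to 3 (valence 4) → 1 H
  atom 7: O, bond orders sum to 2 (valence 2) → 0 H
  atom 8: C, bond orders sum to 1 (valence 4) → 3 H
  atom 9: C, bond orders sum to 3 (valence 4) → 1 H
  atom 10: N, bond orders sum to 1 (valence 3) → 2 H
  atom 11: C, bond orders sum to 3 (valence 4) → 1 H
  atom 12: C, bond orders sum to 1 (valence 4) → 3 H
  atom 13: C, bond orders sum to 2 (valence 4) → 2 H
  atom 14: C, bond orders sum to 3 (valence 4) → 1 H
  atom 15: N, bond orders sum to 1 (valence 3) → 2 H
  atom 16: C, bond orders sum to 3 (valence 4) → 1 H
  atom 17: Cl (halogen, monovalent) → 0 H
  atom 18: C, bond orders sum to 2 (valence 4) → 2 H
  atom 19: C, bond orders sum to 2 (valence 4) → 2 H
  atom 20: C, bond orders sum to 1 (valence 4) → 3 H
Totals → C:16, H:35, Cl:1, N:2, O:1.

C16H35ClN2O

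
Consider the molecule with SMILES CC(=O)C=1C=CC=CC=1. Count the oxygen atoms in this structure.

Scan the SMILES for O atoms (remember two-letter symbols like Cl and Br are single atoms).
Oxygen count: 1.

1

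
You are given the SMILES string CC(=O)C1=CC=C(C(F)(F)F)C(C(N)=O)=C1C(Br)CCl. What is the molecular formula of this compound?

Walk through each heavy atom and fill implicit hydrogens from standard valence (C 4, N 3, O 2, S 2, halogen 1):
  atom 1: C, bond orders sum to 1 (valence 4) → 3 H
  atom 2: C, bond orders sum to 4 (valence 4) → 0 H
  atom 3: O, bond orders sum to 2 (valence 2) → 0 H
  atom 4: C, bond orders sum to 4 (valence 4) → 0 H
  atom 5: C, bond orders sum to 3 (valence 4) → 1 H
  atom 6: C, bond orders sum to 3 (valence 4) → 1 H
  atom 7: C, bond orders sum to 4 (valence 4) → 0 H
  atom 8: C, bond orders sum to 4 (valence 4) → 0 H
  atom 9: F (halogen, monovalent) → 0 H
  atom 10: F (halogen, monovalent) → 0 H
  atom 11: F (halogen, monovalent) → 0 H
  atom 12: C, bond orders sum to 4 (valence 4) → 0 H
  atom 13: C, bond orders sum to 4 (valence 4) → 0 H
  atom 14: N, bond orders sum to 1 (valence 3) → 2 H
  atom 15: O, bond orders sum to 2 (valence 2) → 0 H
  atom 16: C, bond orders sum to 4 (valence 4) → 0 H
  atom 17: C, bond orders sum to 3 (valence 4) → 1 H
  atom 18: Br (halogen, monovalent) → 0 H
  atom 19: C, bond orders sum to 2 (valence 4) → 2 H
  atom 20: Cl (halogen, monovalent) → 0 H
Totals → C:12, H:10, Br:1, Cl:1, F:3, N:1, O:2.

C12H10BrClF3NO2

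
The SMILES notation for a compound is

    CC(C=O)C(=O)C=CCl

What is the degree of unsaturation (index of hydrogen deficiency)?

Degree of unsaturation = (number of rings) + (number of π bonds).
Ring closures in the SMILES: 0.
π bonds: 3 double bonds (each 1 DoU) → 3 DoU from unsaturation.
Total DoU = 0 + 3 = 3.

3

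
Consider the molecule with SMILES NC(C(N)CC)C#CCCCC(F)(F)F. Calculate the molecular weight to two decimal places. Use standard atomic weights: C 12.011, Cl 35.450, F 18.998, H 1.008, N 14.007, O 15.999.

First, the molecular formula is C10H17F3N2 (counting implicit H from valence).
  C: 10 × 12.011 = 120.110
  F: 3 × 18.998 = 56.994
  H: 17 × 1.008 = 17.136
  N: 2 × 14.007 = 28.014
Sum: 10×12.011 + 3×18.998 + 17×1.008 + 2×14.007 = 222.254 → 222.25 g/mol.

222.25 g/mol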